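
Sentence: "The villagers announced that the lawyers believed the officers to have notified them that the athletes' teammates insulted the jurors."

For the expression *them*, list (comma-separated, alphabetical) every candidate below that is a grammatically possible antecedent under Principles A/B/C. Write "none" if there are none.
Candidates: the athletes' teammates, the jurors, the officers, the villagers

the villagers

*them* is a pronoun; Principle B requires it to be free in its binding domain — the clause headed by 'notified'.
— the athletes' teammates: subject of the clause headed by 'insulted'; is c-commanded by the pronoun; coreference would bind this R-expression — blocked (Principle C).
— the jurors: object of the clause headed by 'insulted'; is c-commanded by the pronoun; coreference would bind this R-expression — blocked (Principle C).
— the officers: subject of the clause headed by 'notified'; c-commands the pronoun within its binding domain — blocked (Principle B).
— the villagers: subject of the matrix clause; c-commands the pronoun but lies outside its binding domain — allowed.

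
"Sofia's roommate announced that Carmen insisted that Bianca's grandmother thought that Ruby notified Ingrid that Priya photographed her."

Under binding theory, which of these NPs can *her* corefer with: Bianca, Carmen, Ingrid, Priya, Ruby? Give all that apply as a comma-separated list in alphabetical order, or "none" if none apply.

Bianca, Carmen, Ingrid, Ruby

*her* is a pronoun; Principle B requires it to be free in its binding domain — the clause headed by 'photographed'.
— Bianca: possessor inside the subject DP of the clause headed by 'thought'; does not c-command the pronoun — Principle B does not apply; allowed.
— Carmen: subject of the clause headed by 'insisted'; c-commands the pronoun but lies outside its binding domain — allowed.
— Ingrid: object of the clause headed by 'notified'; c-commands the pronoun but lies outside its binding domain — allowed.
— Priya: subject of the clause headed by 'photographed'; c-commands the pronoun within its binding domain — blocked (Principle B).
— Ruby: subject of the clause headed by 'notified'; c-commands the pronoun but lies outside its binding domain — allowed.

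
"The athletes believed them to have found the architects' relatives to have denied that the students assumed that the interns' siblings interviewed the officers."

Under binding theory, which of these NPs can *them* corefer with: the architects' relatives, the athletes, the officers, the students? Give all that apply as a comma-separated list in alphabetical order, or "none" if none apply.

*them* is a pronoun; Principle B requires it to be free in its binding domain — the matrix clause.
— the architects' relatives: subject of the clause headed by 'denied'; is c-commanded by the pronoun; coreference would bind this R-expression — blocked (Principle C).
— the athletes: subject of the matrix clause; c-commands the pronoun within its binding domain — blocked (Principle B).
— the officers: object of the clause headed by 'interviewed'; is c-commanded by the pronoun; coreference would bind this R-expression — blocked (Principle C).
— the students: subject of the clause headed by 'assumed'; is c-commanded by the pronoun; coreference would bind this R-expression — blocked (Principle C).

none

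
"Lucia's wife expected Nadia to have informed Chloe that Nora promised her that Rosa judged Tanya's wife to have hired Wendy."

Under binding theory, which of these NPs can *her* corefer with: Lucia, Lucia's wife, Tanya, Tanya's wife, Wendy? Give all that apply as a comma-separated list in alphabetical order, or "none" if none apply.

*her* is a pronoun; Principle B requires it to be free in its binding domain — the clause headed by 'promised'.
— Lucia: possessor inside the subject DP of the matrix clause; does not c-command the pronoun — Principle B does not apply; allowed.
— Lucia's wife: subject of the matrix clause; c-commands the pronoun but lies outside its binding domain — allowed.
— Tanya: possessor inside the subject DP of the clause headed by 'hired'; is c-commanded by the pronoun; coreference would bind this R-expression — blocked (Principle C).
— Tanya's wife: subject of the clause headed by 'hired'; is c-commanded by the pronoun; coreference would bind this R-expression — blocked (Principle C).
— Wendy: object of the clause headed by 'hired'; is c-commanded by the pronoun; coreference would bind this R-expression — blocked (Principle C).

Lucia, Lucia's wife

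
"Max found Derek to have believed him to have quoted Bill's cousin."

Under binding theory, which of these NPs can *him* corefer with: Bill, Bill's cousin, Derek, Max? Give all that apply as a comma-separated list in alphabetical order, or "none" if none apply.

Max

*him* is a pronoun; Principle B requires it to be free in its binding domain — the clause headed by 'believed'.
— Bill: possessor inside the object DP of the clause headed by 'quoted'; is c-commanded by the pronoun; coreference would bind this R-expression — blocked (Principle C).
— Bill's cousin: object of the clause headed by 'quoted'; is c-commanded by the pronoun; coreference would bind this R-expression — blocked (Principle C).
— Derek: subject of the clause headed by 'believed'; c-commands the pronoun within its binding domain — blocked (Principle B).
— Max: subject of the matrix clause; c-commands the pronoun but lies outside its binding domain — allowed.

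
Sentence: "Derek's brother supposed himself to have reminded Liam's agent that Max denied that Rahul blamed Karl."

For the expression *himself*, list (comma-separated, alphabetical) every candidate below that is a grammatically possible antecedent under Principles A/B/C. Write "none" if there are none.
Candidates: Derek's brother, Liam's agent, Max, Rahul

*himself* is a reflexive; Principle A requires it to be bound within its binding domain — the matrix clause.
— Derek's brother: subject of the matrix clause; c-commands the reflexive within its binding domain — allowed (Principle A).
— Liam's agent: object of the clause headed by 'reminded'; does not c-command the reflexive — cannot bind it (Principle A).
— Max: subject of the clause headed by 'denied'; does not c-command the reflexive — cannot bind it (Principle A).
— Rahul: subject of the clause headed by 'blamed'; does not c-command the reflexive — cannot bind it (Principle A).

Derek's brother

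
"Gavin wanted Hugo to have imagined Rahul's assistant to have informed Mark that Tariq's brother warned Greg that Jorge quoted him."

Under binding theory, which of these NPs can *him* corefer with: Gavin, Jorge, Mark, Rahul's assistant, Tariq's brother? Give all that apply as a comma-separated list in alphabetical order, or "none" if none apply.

Gavin, Mark, Rahul's assistant, Tariq's brother

*him* is a pronoun; Principle B requires it to be free in its binding domain — the clause headed by 'quoted'.
— Gavin: subject of the matrix clause; c-commands the pronoun but lies outside its binding domain — allowed.
— Jorge: subject of the clause headed by 'quoted'; c-commands the pronoun within its binding domain — blocked (Principle B).
— Mark: object of the clause headed by 'informed'; c-commands the pronoun but lies outside its binding domain — allowed.
— Rahul's assistant: subject of the clause headed by 'informed'; c-commands the pronoun but lies outside its binding domain — allowed.
— Tariq's brother: subject of the clause headed by 'warned'; c-commands the pronoun but lies outside its binding domain — allowed.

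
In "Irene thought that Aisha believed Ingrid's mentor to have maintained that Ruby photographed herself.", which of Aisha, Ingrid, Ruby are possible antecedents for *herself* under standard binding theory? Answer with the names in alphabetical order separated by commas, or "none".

*herself* is a reflexive; Principle A requires it to be bound within its binding domain — the clause headed by 'photographed'.
— Aisha: subject of the clause headed by 'believed'; c-commands the reflexive but lies outside its binding domain — cannot bind it (Principle A).
— Ingrid: possessor inside the subject DP of the clause headed by 'maintained'; does not c-command the reflexive — cannot bind it (Principle A).
— Ruby: subject of the clause headed by 'photographed'; c-commands the reflexive within its binding domain — allowed (Principle A).

Ruby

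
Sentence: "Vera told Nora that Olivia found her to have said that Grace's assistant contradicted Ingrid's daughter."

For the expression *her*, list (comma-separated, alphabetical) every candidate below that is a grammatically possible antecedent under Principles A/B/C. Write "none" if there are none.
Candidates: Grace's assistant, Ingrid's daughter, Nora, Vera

*her* is a pronoun; Principle B requires it to be free in its binding domain — the clause headed by 'found'.
— Grace's assistant: subject of the clause headed by 'contradicted'; is c-commanded by the pronoun; coreference would bind this R-expression — blocked (Principle C).
— Ingrid's daughter: object of the clause headed by 'contradicted'; is c-commanded by the pronoun; coreference would bind this R-expression — blocked (Principle C).
— Nora: object of the matrix clause; c-commands the pronoun but lies outside its binding domain — allowed.
— Vera: subject of the matrix clause; c-commands the pronoun but lies outside its binding domain — allowed.

Nora, Vera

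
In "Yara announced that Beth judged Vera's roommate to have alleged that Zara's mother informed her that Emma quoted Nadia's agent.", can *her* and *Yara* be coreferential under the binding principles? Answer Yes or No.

Yes

*Yara* is an R-expression; Principle C requires it to be free (not bound by any c-commanding expression).
— her: object of the clause headed by 'informed'; the pronoun does not c-command the R-expression — coreference allowed.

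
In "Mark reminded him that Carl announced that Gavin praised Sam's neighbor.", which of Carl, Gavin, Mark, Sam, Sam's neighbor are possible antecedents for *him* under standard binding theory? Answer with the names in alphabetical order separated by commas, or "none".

none

*him* is a pronoun; Principle B requires it to be free in its binding domain — the matrix clause.
— Carl: subject of the clause headed by 'announced'; is c-commanded by the pronoun; coreference would bind this R-expression — blocked (Principle C).
— Gavin: subject of the clause headed by 'praised'; is c-commanded by the pronoun; coreference would bind this R-expression — blocked (Principle C).
— Mark: subject of the matrix clause; c-commands the pronoun within its binding domain — blocked (Principle B).
— Sam: possessor inside the object DP of the clause headed by 'praised'; is c-commanded by the pronoun; coreference would bind this R-expression — blocked (Principle C).
— Sam's neighbor: object of the clause headed by 'praised'; is c-commanded by the pronoun; coreference would bind this R-expression — blocked (Principle C).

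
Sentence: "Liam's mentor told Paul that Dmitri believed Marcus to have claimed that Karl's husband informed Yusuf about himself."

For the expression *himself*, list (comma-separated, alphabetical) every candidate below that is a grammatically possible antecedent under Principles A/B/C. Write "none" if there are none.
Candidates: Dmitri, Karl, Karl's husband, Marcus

Karl's husband

*himself* is a reflexive; Principle A requires it to be bound within its binding domain — the clause headed by 'informed'.
— Dmitri: subject of the clause headed by 'believed'; c-commands the reflexive but lies outside its binding domain — cannot bind it (Principle A).
— Karl: possessor inside the subject DP of the clause headed by 'informed'; does not c-command the reflexive — cannot bind it (Principle A).
— Karl's husband: subject of the clause headed by 'informed'; c-commands the reflexive within its binding domain — allowed (Principle A).
— Marcus: subject of the clause headed by 'claimed'; c-commands the reflexive but lies outside its binding domain — cannot bind it (Principle A).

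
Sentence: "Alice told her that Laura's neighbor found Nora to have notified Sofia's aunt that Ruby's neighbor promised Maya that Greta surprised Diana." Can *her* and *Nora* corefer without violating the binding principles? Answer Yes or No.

No

*Nora* is an R-expression; Principle C requires it to be free (not bound by any c-commanding expression).
— her: object of the matrix clause; the pronoun c-commands the R-expression — coreference blocked (Principle C).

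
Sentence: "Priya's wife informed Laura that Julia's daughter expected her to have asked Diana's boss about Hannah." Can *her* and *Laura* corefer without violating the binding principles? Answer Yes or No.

*Laura* is an R-expression; Principle C requires it to be free (not bound by any c-commanding expression).
— her: subject of the clause headed by 'asked'; the pronoun does not c-command the R-expression — coreference allowed.

Yes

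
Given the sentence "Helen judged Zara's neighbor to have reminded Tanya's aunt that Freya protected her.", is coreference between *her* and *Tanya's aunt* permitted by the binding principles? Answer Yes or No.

Yes

*her* is a pronoun; Principle B requires it to be free in its binding domain — the clause headed by 'protected'.
— Tanya's aunt: object of the clause headed by 'reminded'; c-commands the pronoun but lies outside its binding domain — allowed.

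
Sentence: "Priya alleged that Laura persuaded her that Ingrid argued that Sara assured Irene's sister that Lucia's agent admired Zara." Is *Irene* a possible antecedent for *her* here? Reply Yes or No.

No

*her* is a pronoun; Principle B requires it to be free in its binding domain — the clause headed by 'persuaded'.
— Irene: possessor inside the object DP of the clause headed by 'assured'; is c-commanded by the pronoun; coreference would bind this R-expression — blocked (Principle C).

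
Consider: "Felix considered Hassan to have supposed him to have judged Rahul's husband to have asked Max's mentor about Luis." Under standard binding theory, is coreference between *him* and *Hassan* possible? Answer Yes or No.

No

*Hassan* is an R-expression; Principle C requires it to be free (not bound by any c-commanding expression).
— him: subject of the clause headed by 'judged'; the R-expression locally c-commands the pronoun — coreference blocked (Principle B on the pronoun).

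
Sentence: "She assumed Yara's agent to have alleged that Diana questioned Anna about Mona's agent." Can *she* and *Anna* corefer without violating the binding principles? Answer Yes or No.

*Anna* is an R-expression; Principle C requires it to be free (not bound by any c-commanding expression).
— she: subject of the matrix clause; the pronoun c-commands the R-expression — coreference blocked (Principle C).

No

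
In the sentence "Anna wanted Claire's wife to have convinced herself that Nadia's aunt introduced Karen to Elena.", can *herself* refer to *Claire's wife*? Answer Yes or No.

*herself* is a reflexive; Principle A requires it to be bound within its binding domain — the clause headed by 'convinced'.
— Claire's wife: subject of the clause headed by 'convinced'; c-commands the reflexive within its binding domain — allowed (Principle A).

Yes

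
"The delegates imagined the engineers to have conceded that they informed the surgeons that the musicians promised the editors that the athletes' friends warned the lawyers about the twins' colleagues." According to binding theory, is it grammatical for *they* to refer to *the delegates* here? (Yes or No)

*the delegates* is an R-expression; Principle C requires it to be free (not bound by any c-commanding expression).
— they: subject of the clause headed by 'informed'; the pronoun does not c-command the R-expression — coreference allowed.

Yes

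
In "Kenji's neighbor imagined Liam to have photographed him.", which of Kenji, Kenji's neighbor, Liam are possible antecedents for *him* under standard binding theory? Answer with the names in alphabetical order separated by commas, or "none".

*him* is a pronoun; Principle B requires it to be free in its binding domain — the clause headed by 'photographed'.
— Kenji: possessor inside the subject DP of the matrix clause; does not c-command the pronoun — Principle B does not apply; allowed.
— Kenji's neighbor: subject of the matrix clause; c-commands the pronoun but lies outside its binding domain — allowed.
— Liam: subject of the clause headed by 'photographed'; c-commands the pronoun within its binding domain — blocked (Principle B).

Kenji, Kenji's neighbor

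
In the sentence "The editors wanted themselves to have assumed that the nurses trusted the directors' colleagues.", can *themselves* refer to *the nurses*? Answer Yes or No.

*themselves* is a reflexive; Principle A requires it to be bound within its binding domain — the matrix clause.
— the nurses: subject of the clause headed by 'trusted'; does not c-command the reflexive — cannot bind it (Principle A).

No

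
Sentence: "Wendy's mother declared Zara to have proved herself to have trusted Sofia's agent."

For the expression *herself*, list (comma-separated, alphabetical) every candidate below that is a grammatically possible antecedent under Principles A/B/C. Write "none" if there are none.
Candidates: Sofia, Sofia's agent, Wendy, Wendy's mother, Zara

*herself* is a reflexive; Principle A requires it to be bound within its binding domain — the clause headed by 'proved'.
— Sofia: possessor inside the object DP of the clause headed by 'trusted'; does not c-command the reflexive — cannot bind it (Principle A).
— Sofia's agent: object of the clause headed by 'trusted'; does not c-command the reflexive — cannot bind it (Principle A).
— Wendy: possessor inside the subject DP of the matrix clause; does not c-command the reflexive — cannot bind it (Principle A).
— Wendy's mother: subject of the matrix clause; c-commands the reflexive but lies outside its binding domain — cannot bind it (Principle A).
— Zara: subject of the clause headed by 'proved'; c-commands the reflexive within its binding domain — allowed (Principle A).

Zara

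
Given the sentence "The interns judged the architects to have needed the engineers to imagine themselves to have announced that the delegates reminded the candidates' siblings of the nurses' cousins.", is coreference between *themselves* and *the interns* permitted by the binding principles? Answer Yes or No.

No

*themselves* is a reflexive; Principle A requires it to be bound within its binding domain — the clause headed by 'imagine'.
— the interns: subject of the matrix clause; c-commands the reflexive but lies outside its binding domain — cannot bind it (Principle A).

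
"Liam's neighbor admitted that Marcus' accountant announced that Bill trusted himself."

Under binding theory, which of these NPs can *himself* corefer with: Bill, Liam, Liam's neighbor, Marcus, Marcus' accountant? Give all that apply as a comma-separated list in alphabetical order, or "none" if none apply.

*himself* is a reflexive; Principle A requires it to be bound within its binding domain — the clause headed by 'trusted'.
— Bill: subject of the clause headed by 'trusted'; c-commands the reflexive within its binding domain — allowed (Principle A).
— Liam: possessor inside the subject DP of the matrix clause; does not c-command the reflexive — cannot bind it (Principle A).
— Liam's neighbor: subject of the matrix clause; c-commands the reflexive but lies outside its binding domain — cannot bind it (Principle A).
— Marcus: possessor inside the subject DP of the clause headed by 'announced'; does not c-command the reflexive — cannot bind it (Principle A).
— Marcus' accountant: subject of the clause headed by 'announced'; c-commands the reflexive but lies outside its binding domain — cannot bind it (Principle A).

Bill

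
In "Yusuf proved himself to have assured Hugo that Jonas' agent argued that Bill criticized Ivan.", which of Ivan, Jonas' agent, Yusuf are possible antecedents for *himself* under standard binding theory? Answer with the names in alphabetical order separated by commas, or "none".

Yusuf

*himself* is a reflexive; Principle A requires it to be bound within its binding domain — the matrix clause.
— Ivan: object of the clause headed by 'criticized'; does not c-command the reflexive — cannot bind it (Principle A).
— Jonas' agent: subject of the clause headed by 'argued'; does not c-command the reflexive — cannot bind it (Principle A).
— Yusuf: subject of the matrix clause; c-commands the reflexive within its binding domain — allowed (Principle A).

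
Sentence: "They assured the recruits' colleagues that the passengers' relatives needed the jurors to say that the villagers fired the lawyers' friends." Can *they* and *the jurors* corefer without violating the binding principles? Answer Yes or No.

No

*the jurors* is an R-expression; Principle C requires it to be free (not bound by any c-commanding expression).
— they: subject of the matrix clause; the pronoun c-commands the R-expression — coreference blocked (Principle C).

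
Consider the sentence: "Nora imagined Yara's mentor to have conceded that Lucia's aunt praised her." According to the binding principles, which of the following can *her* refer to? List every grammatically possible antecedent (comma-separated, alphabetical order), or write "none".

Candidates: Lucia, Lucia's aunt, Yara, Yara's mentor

Lucia, Yara, Yara's mentor

*her* is a pronoun; Principle B requires it to be free in its binding domain — the clause headed by 'praised'.
— Lucia: possessor inside the subject DP of the clause headed by 'praised'; does not c-command the pronoun — Principle B does not apply; allowed.
— Lucia's aunt: subject of the clause headed by 'praised'; c-commands the pronoun within its binding domain — blocked (Principle B).
— Yara: possessor inside the subject DP of the clause headed by 'conceded'; does not c-command the pronoun — Principle B does not apply; allowed.
— Yara's mentor: subject of the clause headed by 'conceded'; c-commands the pronoun but lies outside its binding domain — allowed.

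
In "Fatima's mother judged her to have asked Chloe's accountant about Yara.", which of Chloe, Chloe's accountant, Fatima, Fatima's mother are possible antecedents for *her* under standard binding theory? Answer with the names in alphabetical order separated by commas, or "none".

Fatima

*her* is a pronoun; Principle B requires it to be free in its binding domain — the matrix clause.
— Chloe: possessor inside the object DP of the clause headed by 'asked'; is c-commanded by the pronoun; coreference would bind this R-expression — blocked (Principle C).
— Chloe's accountant: object of the clause headed by 'asked'; is c-commanded by the pronoun; coreference would bind this R-expression — blocked (Principle C).
— Fatima: possessor inside the subject DP of the matrix clause; does not c-command the pronoun — Principle B does not apply; allowed.
— Fatima's mother: subject of the matrix clause; c-commands the pronoun within its binding domain — blocked (Principle B).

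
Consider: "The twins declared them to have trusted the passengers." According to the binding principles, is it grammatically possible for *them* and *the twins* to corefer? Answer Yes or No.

*them* is a pronoun; Principle B requires it to be free in its binding domain — the matrix clause.
— the twins: subject of the matrix clause; c-commands the pronoun within its binding domain — blocked (Principle B).

No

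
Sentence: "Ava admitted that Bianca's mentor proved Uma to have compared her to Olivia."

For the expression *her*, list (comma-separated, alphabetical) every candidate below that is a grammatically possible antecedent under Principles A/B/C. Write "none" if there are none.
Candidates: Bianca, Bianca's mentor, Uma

*her* is a pronoun; Principle B requires it to be free in its binding domain — the clause headed by 'compared'.
— Bianca: possessor inside the subject DP of the clause headed by 'proved'; does not c-command the pronoun — Principle B does not apply; allowed.
— Bianca's mentor: subject of the clause headed by 'proved'; c-commands the pronoun but lies outside its binding domain — allowed.
— Uma: subject of the clause headed by 'compared'; c-commands the pronoun within its binding domain — blocked (Principle B).

Bianca, Bianca's mentor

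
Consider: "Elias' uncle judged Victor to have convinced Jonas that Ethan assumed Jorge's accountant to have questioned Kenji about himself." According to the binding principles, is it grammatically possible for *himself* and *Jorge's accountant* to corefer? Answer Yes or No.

*himself* is a reflexive; Principle A requires it to be bound within its binding domain — the clause headed by 'questioned'.
— Jorge's accountant: subject of the clause headed by 'questioned'; c-commands the reflexive within its binding domain — allowed (Principle A).

Yes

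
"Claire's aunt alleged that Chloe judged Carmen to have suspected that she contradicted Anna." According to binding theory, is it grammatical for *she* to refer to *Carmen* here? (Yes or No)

Yes

*Carmen* is an R-expression; Principle C requires it to be free (not bound by any c-commanding expression).
— she: subject of the clause headed by 'contradicted'; the pronoun does not c-command the R-expression — coreference allowed.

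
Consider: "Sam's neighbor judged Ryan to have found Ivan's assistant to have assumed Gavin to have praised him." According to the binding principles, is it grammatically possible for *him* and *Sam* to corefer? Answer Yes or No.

*him* is a pronoun; Principle B requires it to be free in its binding domain — the clause headed by 'praised'.
— Sam: possessor inside the subject DP of the matrix clause; does not c-command the pronoun — Principle B does not apply; allowed.

Yes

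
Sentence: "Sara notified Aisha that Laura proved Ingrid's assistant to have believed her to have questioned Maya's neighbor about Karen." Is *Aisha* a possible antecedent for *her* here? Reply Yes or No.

Yes

*her* is a pronoun; Principle B requires it to be free in its binding domain — the clause headed by 'believed'.
— Aisha: object of the matrix clause; c-commands the pronoun but lies outside its binding domain — allowed.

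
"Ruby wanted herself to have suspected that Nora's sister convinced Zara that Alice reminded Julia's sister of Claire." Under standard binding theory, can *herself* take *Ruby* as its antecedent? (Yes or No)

*herself* is a reflexive; Principle A requires it to be bound within its binding domain — the matrix clause.
— Ruby: subject of the matrix clause; c-commands the reflexive within its binding domain — allowed (Principle A).

Yes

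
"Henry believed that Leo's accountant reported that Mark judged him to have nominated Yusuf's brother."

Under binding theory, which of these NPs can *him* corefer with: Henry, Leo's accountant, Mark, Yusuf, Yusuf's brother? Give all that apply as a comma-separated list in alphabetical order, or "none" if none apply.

*him* is a pronoun; Principle B requires it to be free in its binding domain — the clause headed by 'judged'.
— Henry: subject of the matrix clause; c-commands the pronoun but lies outside its binding domain — allowed.
— Leo's accountant: subject of the clause headed by 'reported'; c-commands the pronoun but lies outside its binding domain — allowed.
— Mark: subject of the clause headed by 'judged'; c-commands the pronoun within its binding domain — blocked (Principle B).
— Yusuf: possessor inside the object DP of the clause headed by 'nominated'; is c-commanded by the pronoun; coreference would bind this R-expression — blocked (Principle C).
— Yusuf's brother: object of the clause headed by 'nominated'; is c-commanded by the pronoun; coreference would bind this R-expression — blocked (Principle C).

Henry, Leo's accountant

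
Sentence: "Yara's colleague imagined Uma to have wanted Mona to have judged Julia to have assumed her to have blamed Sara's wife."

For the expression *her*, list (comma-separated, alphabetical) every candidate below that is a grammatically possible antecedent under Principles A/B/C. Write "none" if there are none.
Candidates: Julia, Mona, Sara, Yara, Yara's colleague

Mona, Yara, Yara's colleague

*her* is a pronoun; Principle B requires it to be free in its binding domain — the clause headed by 'assumed'.
— Julia: subject of the clause headed by 'assumed'; c-commands the pronoun within its binding domain — blocked (Principle B).
— Mona: subject of the clause headed by 'judged'; c-commands the pronoun but lies outside its binding domain — allowed.
— Sara: possessor inside the object DP of the clause headed by 'blamed'; is c-commanded by the pronoun; coreference would bind this R-expression — blocked (Principle C).
— Yara: possessor inside the subject DP of the matrix clause; does not c-command the pronoun — Principle B does not apply; allowed.
— Yara's colleague: subject of the matrix clause; c-commands the pronoun but lies outside its binding domain — allowed.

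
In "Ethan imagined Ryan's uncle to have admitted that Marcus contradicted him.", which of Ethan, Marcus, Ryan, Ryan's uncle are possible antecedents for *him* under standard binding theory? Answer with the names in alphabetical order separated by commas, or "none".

*him* is a pronoun; Principle B requires it to be free in its binding domain — the clause headed by 'contradicted'.
— Ethan: subject of the matrix clause; c-commands the pronoun but lies outside its binding domain — allowed.
— Marcus: subject of the clause headed by 'contradicted'; c-commands the pronoun within its binding domain — blocked (Principle B).
— Ryan: possessor inside the subject DP of the clause headed by 'admitted'; does not c-command the pronoun — Principle B does not apply; allowed.
— Ryan's uncle: subject of the clause headed by 'admitted'; c-commands the pronoun but lies outside its binding domain — allowed.

Ethan, Ryan, Ryan's uncle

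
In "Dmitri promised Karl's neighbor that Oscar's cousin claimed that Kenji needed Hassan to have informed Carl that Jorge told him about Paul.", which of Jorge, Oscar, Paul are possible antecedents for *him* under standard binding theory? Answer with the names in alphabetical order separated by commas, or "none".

*him* is a pronoun; Principle B requires it to be free in its binding domain — the clause headed by 'told'.
— Jorge: subject of the clause headed by 'told'; c-commands the pronoun within its binding domain — blocked (Principle B).
— Oscar: possessor inside the subject DP of the clause headed by 'claimed'; does not c-command the pronoun — Principle B does not apply; allowed.
— Paul: second object of the clause headed by 'told'; is c-commanded by the pronoun; coreference would bind this R-expression — blocked (Principle C).

Oscar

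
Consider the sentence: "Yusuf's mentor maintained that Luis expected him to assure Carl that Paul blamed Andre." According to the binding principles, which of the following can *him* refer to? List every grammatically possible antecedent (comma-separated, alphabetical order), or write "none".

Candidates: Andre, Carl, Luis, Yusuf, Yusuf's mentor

*him* is a pronoun; Principle B requires it to be free in its binding domain — the clause headed by 'expected'.
— Andre: object of the clause headed by 'blamed'; is c-commanded by the pronoun; coreference would bind this R-expression — blocked (Principle C).
— Carl: object of the clause headed by 'assure'; is c-commanded by the pronoun; coreference would bind this R-expression — blocked (Principle C).
— Luis: subject of the clause headed by 'expected'; c-commands the pronoun within its binding domain — blocked (Principle B).
— Yusuf: possessor inside the subject DP of the matrix clause; does not c-command the pronoun — Principle B does not apply; allowed.
— Yusuf's mentor: subject of the matrix clause; c-commands the pronoun but lies outside its binding domain — allowed.

Yusuf, Yusuf's mentor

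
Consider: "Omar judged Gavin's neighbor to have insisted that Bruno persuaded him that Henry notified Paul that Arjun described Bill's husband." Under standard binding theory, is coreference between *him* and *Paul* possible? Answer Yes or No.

*Paul* is an R-expression; Principle C requires it to be free (not bound by any c-commanding expression).
— him: object of the clause headed by 'persuaded'; the pronoun c-commands the R-expression — coreference blocked (Principle C).

No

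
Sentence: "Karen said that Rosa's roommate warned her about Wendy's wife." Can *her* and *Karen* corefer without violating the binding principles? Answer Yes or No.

*Karen* is an R-expression; Principle C requires it to be free (not bound by any c-commanding expression).
— her: object of the clause headed by 'warned'; the pronoun does not c-command the R-expression — coreference allowed.

Yes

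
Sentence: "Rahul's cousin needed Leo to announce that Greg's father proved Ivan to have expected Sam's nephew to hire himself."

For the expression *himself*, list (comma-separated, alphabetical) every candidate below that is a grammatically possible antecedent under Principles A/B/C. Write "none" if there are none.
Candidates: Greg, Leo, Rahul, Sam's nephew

Sam's nephew

*himself* is a reflexive; Principle A requires it to be bound within its binding domain — the clause headed by 'hire'.
— Greg: possessor inside the subject DP of the clause headed by 'proved'; does not c-command the reflexive — cannot bind it (Principle A).
— Leo: subject of the clause headed by 'announce'; c-commands the reflexive but lies outside its binding domain — cannot bind it (Principle A).
— Rahul: possessor inside the subject DP of the matrix clause; does not c-command the reflexive — cannot bind it (Principle A).
— Sam's nephew: subject of the clause headed by 'hire'; c-commands the reflexive within its binding domain — allowed (Principle A).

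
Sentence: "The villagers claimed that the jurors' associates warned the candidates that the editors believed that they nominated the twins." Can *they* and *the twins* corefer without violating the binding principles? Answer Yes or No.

*the twins* is an R-expression; Principle C requires it to be free (not bound by any c-commanding expression).
— they: subject of the clause headed by 'nominated'; the pronoun c-commands the R-expression — coreference blocked (Principle C).

No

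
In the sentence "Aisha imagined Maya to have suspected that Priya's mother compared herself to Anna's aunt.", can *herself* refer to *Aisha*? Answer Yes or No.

No

*herself* is a reflexive; Principle A requires it to be bound within its binding domain — the clause headed by 'compared'.
— Aisha: subject of the matrix clause; c-commands the reflexive but lies outside its binding domain — cannot bind it (Principle A).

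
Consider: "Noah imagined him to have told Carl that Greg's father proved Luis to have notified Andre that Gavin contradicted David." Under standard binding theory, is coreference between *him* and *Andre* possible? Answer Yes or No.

No

*Andre* is an R-expression; Principle C requires it to be free (not bound by any c-commanding expression).
— him: subject of the clause headed by 'told'; the pronoun c-commands the R-expression — coreference blocked (Principle C).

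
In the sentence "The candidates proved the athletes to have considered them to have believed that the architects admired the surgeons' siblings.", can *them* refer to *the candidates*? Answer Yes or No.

*them* is a pronoun; Principle B requires it to be free in its binding domain — the clause headed by 'considered'.
— the candidates: subject of the matrix clause; c-commands the pronoun but lies outside its binding domain — allowed.

Yes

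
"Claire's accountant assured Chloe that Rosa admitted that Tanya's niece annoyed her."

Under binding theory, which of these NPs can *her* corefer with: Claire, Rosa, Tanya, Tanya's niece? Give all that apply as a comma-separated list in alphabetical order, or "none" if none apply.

*her* is a pronoun; Principle B requires it to be free in its binding domain — the clause headed by 'annoyed'.
— Claire: possessor inside the subject DP of the matrix clause; does not c-command the pronoun — Principle B does not apply; allowed.
— Rosa: subject of the clause headed by 'admitted'; c-commands the pronoun but lies outside its binding domain — allowed.
— Tanya: possessor inside the subject DP of the clause headed by 'annoyed'; does not c-command the pronoun — Principle B does not apply; allowed.
— Tanya's niece: subject of the clause headed by 'annoyed'; c-commands the pronoun within its binding domain — blocked (Principle B).

Claire, Rosa, Tanya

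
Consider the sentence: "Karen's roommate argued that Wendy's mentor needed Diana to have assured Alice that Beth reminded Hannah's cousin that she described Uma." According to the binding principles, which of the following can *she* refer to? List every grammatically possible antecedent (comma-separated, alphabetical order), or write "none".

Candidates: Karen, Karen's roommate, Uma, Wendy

Karen, Karen's roommate, Wendy

*she* is a pronoun; Principle B requires it to be free in its binding domain — the clause headed by 'described'.
— Karen: possessor inside the subject DP of the matrix clause; does not c-command the pronoun — Principle B does not apply; allowed.
— Karen's roommate: subject of the matrix clause; c-commands the pronoun but lies outside its binding domain — allowed.
— Uma: object of the clause headed by 'described'; is c-commanded by the pronoun; coreference would bind this R-expression — blocked (Principle C).
— Wendy: possessor inside the subject DP of the clause headed by 'needed'; does not c-command the pronoun — Principle B does not apply; allowed.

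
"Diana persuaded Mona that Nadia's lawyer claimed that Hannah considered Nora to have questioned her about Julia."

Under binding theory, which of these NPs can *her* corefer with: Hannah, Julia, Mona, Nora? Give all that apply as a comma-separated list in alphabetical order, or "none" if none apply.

Hannah, Mona

*her* is a pronoun; Principle B requires it to be free in its binding domain — the clause headed by 'questioned'.
— Hannah: subject of the clause headed by 'considered'; c-commands the pronoun but lies outside its binding domain — allowed.
— Julia: second object of the clause headed by 'questioned'; is c-commanded by the pronoun; coreference would bind this R-expression — blocked (Principle C).
— Mona: object of the matrix clause; c-commands the pronoun but lies outside its binding domain — allowed.
— Nora: subject of the clause headed by 'questioned'; c-commands the pronoun within its binding domain — blocked (Principle B).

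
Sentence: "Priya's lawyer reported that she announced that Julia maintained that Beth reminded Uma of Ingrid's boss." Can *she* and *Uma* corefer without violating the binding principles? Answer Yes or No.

No

*Uma* is an R-expression; Principle C requires it to be free (not bound by any c-commanding expression).
— she: subject of the clause headed by 'announced'; the pronoun c-commands the R-expression — coreference blocked (Principle C).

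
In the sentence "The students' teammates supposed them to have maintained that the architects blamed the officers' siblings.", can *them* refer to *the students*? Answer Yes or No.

*them* is a pronoun; Principle B requires it to be free in its binding domain — the matrix clause.
— the students: possessor inside the subject DP of the matrix clause; does not c-command the pronoun — Principle B does not apply; allowed.

Yes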